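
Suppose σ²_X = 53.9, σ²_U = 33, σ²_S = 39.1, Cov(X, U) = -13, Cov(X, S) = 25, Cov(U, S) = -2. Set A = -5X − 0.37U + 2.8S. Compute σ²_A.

σ²_A = a²·σ²_X + b²·σ²_U + c²·σ²_S + 2ab·Cov(X, U) + 2ac·Cov(X, S) + 2bc·Cov(U, S), with a = -5, b = -0.37, c = 2.8.
= 1347.5 + 4.5177 + 306.544 + (-48.1) + (-700) + 4.144
= 914.6057.

σ²_A = 914.6057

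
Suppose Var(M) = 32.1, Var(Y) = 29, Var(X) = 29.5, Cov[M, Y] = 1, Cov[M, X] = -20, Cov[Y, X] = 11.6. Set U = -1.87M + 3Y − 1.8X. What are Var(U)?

Var(U) = 197.69049

Var(U) = a²·Var(M) + b²·Var(Y) + c²·Var(X) + 2ab·Cov[M, Y] + 2ac·Cov[M, X] + 2bc·Cov[Y, X], with a = -1.87, b = 3, c = -1.8.
= 112.25049 + 261 + 95.58 + (-11.22) + (-134.64) + (-125.28)
= 197.69049.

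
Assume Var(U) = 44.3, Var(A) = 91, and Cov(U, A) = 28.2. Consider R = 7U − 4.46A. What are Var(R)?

Var(R) = 2220.0276

Var(R) = a²·Var(U) + b²·Var(A) + 2ab·Cov(U, A) with a = 7, b = -4.46.
= 7²·44.3 + (-4.46)²·91 + 2·7·(-4.46)·28.2
= 2170.7 + 1810.1356 + (-1760.808) = 2220.0276.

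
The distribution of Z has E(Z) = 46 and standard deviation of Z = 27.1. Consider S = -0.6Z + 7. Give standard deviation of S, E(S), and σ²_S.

S = -0.6Z + 7 is linear with a = -0.6, b = 7.
standard deviation of S = |a|·standard deviation of Z = |-0.6|·27.1 = 16.26.
E(S) = a·E(Z) + b = (-0.6)·46 + 7 = -20.6.
σ²_Z = 27.1² = 734.41.
σ²_S = a²·σ²_Z = (-0.6)²·734.41 = 264.3876 (the additive constant 7 does not affect variance).

standard deviation of S = 16.26, E(S) = -20.6, σ²_S = 264.3876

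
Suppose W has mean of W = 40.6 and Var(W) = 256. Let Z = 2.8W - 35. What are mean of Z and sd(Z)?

mean of Z = 78.68, sd(Z) = 44.8

Z = 2.8W - 35 is linear with a = 2.8, b = -35.
mean of Z = a·mean of W + b = 2.8·40.6 + (-35) = 78.68.
sd(W) = √256 = 16.
sd(Z) = |a|·sd(W) = |2.8|·16 = 44.8.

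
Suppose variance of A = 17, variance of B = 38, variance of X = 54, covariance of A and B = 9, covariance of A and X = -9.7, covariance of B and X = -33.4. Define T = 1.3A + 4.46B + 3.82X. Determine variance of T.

variance of T = 442.53904

variance of T = a²·variance of A + b²·variance of B + c²·variance of X + 2ab·covariance of A and B + 2ac·covariance of A and X + 2bc·covariance of B and X, with a = 1.3, b = 4.46, c = 3.82.
= 28.73 + 755.8808 + 787.9896 + 104.364 + (-96.3404) + (-1138.08496)
= 442.53904.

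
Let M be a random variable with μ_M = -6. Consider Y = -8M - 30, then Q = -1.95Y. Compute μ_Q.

μ_Y = (-8)·(-6) + (-30) = 18.
μ_Q = (-1.95)·18 = -35.1.

μ_Q = -35.1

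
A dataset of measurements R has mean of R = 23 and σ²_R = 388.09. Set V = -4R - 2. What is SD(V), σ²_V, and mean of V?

SD(V) = 78.8, σ²_V = 6209.44, mean of V = -94

V = -4R - 2 is linear with a = -4, b = -2.
SD(R) = √388.09 = 19.7.
SD(V) = |a|·SD(R) = |-4|·19.7 = 78.8.
σ²_V = a²·σ²_R = (-4)²·388.09 = 6209.44 (the additive constant -2 does not affect variance).
mean of V = a·mean of R + b = (-4)·23 + (-2) = -94.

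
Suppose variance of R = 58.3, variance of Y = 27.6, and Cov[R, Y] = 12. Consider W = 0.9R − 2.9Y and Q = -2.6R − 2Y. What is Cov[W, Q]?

By bilinearity, Cov[W, Q] = ac·variance of R + bd·variance of Y + (ad+bc)·Cov[R, Y], with a=0.9, b=-2.9, c=-2.6, d=-2.
ac·variance of R = 0.9·(-2.6)·58.3 = -136.422
bd·variance of Y = (-2.9)·(-2)·27.6 = 160.08
(ad+bc)·Cov[R, Y] = (5.74)·12 = 68.88
Cov[W, Q] = -136.422 + 160.08 + 68.88 = 92.538.

Cov[W, Q] = 92.538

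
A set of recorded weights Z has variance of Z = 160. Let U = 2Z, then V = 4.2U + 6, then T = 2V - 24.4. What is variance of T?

variance of T = 45158.4

variance of U = 2²·160 = 640.
variance of V = 4.2²·640 = 11289.6.
variance of T = 2²·11289.6 = 45158.4.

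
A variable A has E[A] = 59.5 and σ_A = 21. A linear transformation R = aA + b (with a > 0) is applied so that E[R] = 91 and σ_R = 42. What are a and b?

σ_R = a·σ_A (a > 0), so a = 42/21 = 2.
E[R] = a·E[A] + b, so b = 91 − 2·59.5 = -28.

a = 2, b = -28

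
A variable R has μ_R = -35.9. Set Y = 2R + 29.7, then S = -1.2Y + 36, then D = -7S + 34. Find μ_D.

μ_D = -571.64

μ_Y = 2·(-35.9) + 29.7 = -42.1.
μ_S = (-1.2)·(-42.1) + 36 = 86.52.
μ_D = (-7)·86.52 + 34 = -571.64.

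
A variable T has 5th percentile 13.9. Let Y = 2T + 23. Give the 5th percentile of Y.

Since a = 2 > 0 the transformation is increasing, so the 5th percentile of Y = a·(P_{5} of T) + b = 2·13.9 + 23 = 50.8.

5th percentile of Y = 50.8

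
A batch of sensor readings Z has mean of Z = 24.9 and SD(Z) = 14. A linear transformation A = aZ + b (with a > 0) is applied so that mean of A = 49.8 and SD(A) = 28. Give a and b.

SD(A) = a·SD(Z) (a > 0), so a = 28/14 = 2.
mean of A = a·mean of Z + b, so b = 49.8 − 2·24.9 = 0.

a = 2, b = 0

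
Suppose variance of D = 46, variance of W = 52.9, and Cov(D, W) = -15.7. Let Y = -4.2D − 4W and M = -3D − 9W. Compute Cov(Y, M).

By bilinearity, Cov(Y, M) = ac·variance of D + bd·variance of W + (ad+bc)·Cov(D, W), with a=-4.2, b=-4, c=-3, d=-9.
ac·variance of D = (-4.2)·(-3)·46 = 579.6
bd·variance of W = (-4)·(-9)·52.9 = 1904.4
(ad+bc)·Cov(D, W) = (49.8)·(-15.7) = -781.86
Cov(Y, M) = 579.6 + 1904.4 + (-781.86) = 1702.14.

Cov(Y, M) = 1702.14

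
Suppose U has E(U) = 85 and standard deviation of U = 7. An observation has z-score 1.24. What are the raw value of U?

U = 93.68

U = E(U) + z·standard deviation of U = 85 + 1.24·7 = 93.68.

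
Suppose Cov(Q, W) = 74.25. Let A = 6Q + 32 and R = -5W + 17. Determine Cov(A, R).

Cov(A, R) = a·c·Cov(Q, W) = 6·(-5)·74.25 = -2227.5. Additive constants drop out.

Cov(A, R) = -2227.5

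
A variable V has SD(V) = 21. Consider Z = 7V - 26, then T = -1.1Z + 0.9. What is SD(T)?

SD(Z) = |7|·21 = 147.
SD(T) = |-1.1|·147 = 161.7.

SD(T) = 161.7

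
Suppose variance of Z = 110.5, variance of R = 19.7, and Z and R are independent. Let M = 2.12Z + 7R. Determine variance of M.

variance of M = 1461.9312

variance of M = a²·variance of Z + b²·variance of R + 2ab·Cov(Z, R) with a = 2.12, b = 7.
Independence gives Cov(Z, R) = 0.
= 2.12²·110.5 + 7²·19.7 + 2·2.12·7·0
= 496.6312 + 965.3 + 0 = 1461.9312.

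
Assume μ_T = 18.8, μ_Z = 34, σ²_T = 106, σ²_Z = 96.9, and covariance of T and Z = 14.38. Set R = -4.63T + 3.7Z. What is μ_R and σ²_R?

μ_R = (-4.63)·μ_T + 3.7·μ_Z = (-4.63)·18.8 + 3.7·34 = 38.756.
σ²_R = a²·σ²_T + b²·σ²_Z + 2ab·covariance of T and Z with a = -4.63, b = 3.7.
= (-4.63)²·106 + 3.7²·96.9 + 2·(-4.63)·3.7·14.38
= 2272.3114 + 1326.561 + (-492.68756) = 3106.18484.

μ_R = 38.756, σ²_R = 3106.18484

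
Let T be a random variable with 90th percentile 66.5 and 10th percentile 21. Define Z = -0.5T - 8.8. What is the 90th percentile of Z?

Since a = -0.5 < 0 the transformation is decreasing, reversing order: the 90th percentile of Z corresponds to the 10th percentile of T.
So P_{90}(Z) = a·P_{10}(T) + b = (-0.5)·21 + (-8.8) = -19.3.

90th percentile of Z = -19.3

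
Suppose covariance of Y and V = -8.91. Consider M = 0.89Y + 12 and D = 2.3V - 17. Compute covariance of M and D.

covariance of M and D = a·c·covariance of Y and V = 0.89·2.3·(-8.91) = -18.23877. Additive constants drop out.

covariance of M and D = -18.23877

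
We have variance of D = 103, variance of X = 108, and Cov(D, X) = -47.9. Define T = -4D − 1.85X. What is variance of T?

variance of T = a²·variance of D + b²·variance of X + 2ab·Cov(D, X) with a = -4, b = -1.85.
= (-4)²·103 + (-1.85)²·108 + 2·(-4)·(-1.85)·(-47.9)
= 1648 + 369.63 + (-708.92) = 1308.71.

variance of T = 1308.71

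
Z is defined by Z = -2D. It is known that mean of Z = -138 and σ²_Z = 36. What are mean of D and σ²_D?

mean of D = 69, σ²_D = 9

From Z = -2D: mean of Z = a·mean of D + b, so mean of D = (mean of Z − b)/a = (-138 − 0)/(-2) = 69.
σ²_Z = a²·σ²_D, so σ²_D = 36/(-2)² = 9.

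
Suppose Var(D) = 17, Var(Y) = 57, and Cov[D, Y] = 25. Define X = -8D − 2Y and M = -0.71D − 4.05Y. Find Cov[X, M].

Cov[X, M] = 1403.76

By bilinearity, Cov[X, M] = ac·Var(D) + bd·Var(Y) + (ad+bc)·Cov[D, Y], with a=-8, b=-2, c=-0.71, d=-4.05.
ac·Var(D) = (-8)·(-0.71)·17 = 96.56
bd·Var(Y) = (-2)·(-4.05)·57 = 461.7
(ad+bc)·Cov[D, Y] = (33.82)·25 = 845.5
Cov[X, M] = 96.56 + 461.7 + 845.5 = 1403.76.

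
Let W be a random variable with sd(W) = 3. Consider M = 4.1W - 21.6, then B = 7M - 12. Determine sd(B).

sd(B) = 86.1

sd(M) = |4.1|·3 = 12.3.
sd(B) = |7|·12.3 = 86.1.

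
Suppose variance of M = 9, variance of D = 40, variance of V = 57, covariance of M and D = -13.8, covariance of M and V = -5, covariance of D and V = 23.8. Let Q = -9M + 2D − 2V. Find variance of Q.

variance of Q = 1243.4

variance of Q = a²·variance of M + b²·variance of D + c²·variance of V + 2ab·covariance of M and D + 2ac·covariance of M and V + 2bc·covariance of D and V, with a = -9, b = 2, c = -2.
= 729 + 160 + 228 + 496.8 + (-180) + (-190.4)
= 1243.4.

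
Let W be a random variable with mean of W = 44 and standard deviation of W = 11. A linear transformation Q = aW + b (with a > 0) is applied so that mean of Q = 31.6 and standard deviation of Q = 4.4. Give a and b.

a = 0.4, b = 14

standard deviation of Q = a·standard deviation of W (a > 0), so a = 4.4/11 = 0.4.
mean of Q = a·mean of W + b, so b = 31.6 − 0.4·44 = 14.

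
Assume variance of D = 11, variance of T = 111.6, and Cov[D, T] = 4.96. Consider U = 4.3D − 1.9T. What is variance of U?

variance of U = a²·variance of D + b²·variance of T + 2ab·Cov[D, T] with a = 4.3, b = -1.9.
= 4.3²·11 + (-1.9)²·111.6 + 2·4.3·(-1.9)·4.96
= 203.39 + 402.876 + (-81.0464) = 525.2196.

variance of U = 525.2196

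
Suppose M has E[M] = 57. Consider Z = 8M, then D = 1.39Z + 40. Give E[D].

E[Z] = 8·57 = 456.
E[D] = 1.39·456 + 40 = 673.84.

E[D] = 673.84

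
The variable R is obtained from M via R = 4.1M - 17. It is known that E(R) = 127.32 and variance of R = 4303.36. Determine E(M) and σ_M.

From R = 4.1M - 17: E(R) = a·E(M) + b, so E(M) = (E(R) − b)/a = (127.32 − (-17))/4.1 = 35.2.
σ_R = √4303.36 = 65.6.
σ_R = |a|·σ_M, so σ_M = 65.6/|4.1| = 16.

E(M) = 35.2, σ_M = 16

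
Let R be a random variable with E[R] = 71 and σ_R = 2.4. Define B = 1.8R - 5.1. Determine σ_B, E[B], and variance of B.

σ_B = 4.32, E[B] = 122.7, variance of B = 18.6624

B = 1.8R - 5.1 is linear with a = 1.8, b = -5.1.
σ_B = |a|·σ_R = |1.8|·2.4 = 4.32.
E[B] = a·E[R] + b = 1.8·71 + (-5.1) = 122.7.
variance of R = 2.4² = 5.76.
variance of B = a²·variance of R = 1.8²·5.76 = 18.6624 (the additive constant -5.1 does not affect variance).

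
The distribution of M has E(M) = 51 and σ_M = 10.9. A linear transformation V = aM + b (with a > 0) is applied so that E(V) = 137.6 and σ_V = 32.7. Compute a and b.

a = 3, b = -15.4

σ_V = a·σ_M (a > 0), so a = 32.7/10.9 = 3.
E(V) = a·E(M) + b, so b = 137.6 − 3·51 = -15.4.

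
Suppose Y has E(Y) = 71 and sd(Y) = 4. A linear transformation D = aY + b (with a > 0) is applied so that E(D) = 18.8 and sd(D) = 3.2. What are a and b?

a = 0.8, b = -38

sd(D) = a·sd(Y) (a > 0), so a = 3.2/4 = 0.8.
E(D) = a·E(Y) + b, so b = 18.8 − 0.8·71 = -38.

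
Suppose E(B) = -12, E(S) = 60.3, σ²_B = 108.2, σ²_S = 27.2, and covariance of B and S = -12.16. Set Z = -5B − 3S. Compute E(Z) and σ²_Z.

E(Z) = -120.9, σ²_Z = 2585

E(Z) = (-5)·E(B) + (-3)·E(S) = (-5)·(-12) + (-3)·60.3 = -120.9.
σ²_Z = a²·σ²_B + b²·σ²_S + 2ab·covariance of B and S with a = -5, b = -3.
= (-5)²·108.2 + (-3)²·27.2 + 2·(-5)·(-3)·(-12.16)
= 2705 + 244.8 + (-364.8) = 2585.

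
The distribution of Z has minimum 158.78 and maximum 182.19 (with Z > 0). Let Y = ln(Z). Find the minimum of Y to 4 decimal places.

min(Y) = 5.0675

ln(Z) is increasing on this domain, so min(Y) comes from min(Z) = 158.78: min(Y) = ln(158.78) ≈ 5.0675.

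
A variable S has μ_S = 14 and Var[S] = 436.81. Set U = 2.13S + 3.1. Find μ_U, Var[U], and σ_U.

μ_U = 32.92, Var[U] = 1981.763289, σ_U = 44.517

U = 2.13S + 3.1 is linear with a = 2.13, b = 3.1.
μ_U = a·μ_S + b = 2.13·14 + 3.1 = 32.92.
Var[U] = a²·Var[S] = 2.13²·436.81 = 1981.763289 (the additive constant 3.1 does not affect variance).
σ_S = √436.81 = 20.9.
σ_U = |a|·σ_S = |2.13|·20.9 = 44.517.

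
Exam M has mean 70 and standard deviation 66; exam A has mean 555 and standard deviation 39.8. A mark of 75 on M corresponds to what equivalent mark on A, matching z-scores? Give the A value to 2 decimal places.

A = 558.02

z = (75 − 70)/66 ≈ 0.0758.
A = 555 + z·39.8 = 555 + (75 − 70)·39.8/66 ≈ 558.02.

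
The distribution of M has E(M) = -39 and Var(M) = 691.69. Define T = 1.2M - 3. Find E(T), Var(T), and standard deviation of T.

E(T) = -49.8, Var(T) = 996.0336, standard deviation of T = 31.56

T = 1.2M - 3 is linear with a = 1.2, b = -3.
E(T) = a·E(M) + b = 1.2·(-39) + (-3) = -49.8.
Var(T) = a²·Var(M) = 1.2²·691.69 = 996.0336 (the additive constant -3 does not affect variance).
standard deviation of M = √691.69 = 26.3.
standard deviation of T = |a|·standard deviation of M = |1.2|·26.3 = 31.56.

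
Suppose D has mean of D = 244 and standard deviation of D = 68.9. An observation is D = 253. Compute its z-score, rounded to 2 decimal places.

z = (D − mean of D) / standard deviation of D = (253 − 244) / 68.9 ≈ 0.13.

z = 0.13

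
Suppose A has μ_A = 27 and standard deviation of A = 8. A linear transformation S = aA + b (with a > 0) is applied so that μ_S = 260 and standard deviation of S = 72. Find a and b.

standard deviation of S = a·standard deviation of A (a > 0), so a = 72/8 = 9.
μ_S = a·μ_A + b, so b = 260 − 9·27 = 17.

a = 9, b = 17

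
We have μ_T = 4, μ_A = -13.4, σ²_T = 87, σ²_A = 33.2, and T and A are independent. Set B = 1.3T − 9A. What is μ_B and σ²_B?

μ_B = 1.3·μ_T + (-9)·μ_A = 1.3·4 + (-9)·(-13.4) = 125.8.
σ²_B = a²·σ²_T + b²·σ²_A + 2ab·covariance of T and A with a = 1.3, b = -9.
Independence gives covariance of T and A = 0.
= 1.3²·87 + (-9)²·33.2 + 2·1.3·(-9)·0
= 147.03 + 2689.2 + 0 = 2836.23.

μ_B = 125.8, σ²_B = 2836.23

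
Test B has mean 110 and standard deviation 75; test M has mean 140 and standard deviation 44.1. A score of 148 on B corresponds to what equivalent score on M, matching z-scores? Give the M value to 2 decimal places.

M = 162.34

z = (148 − 110)/75 ≈ 0.5067.
M = 140 + z·44.1 = 140 + (148 − 110)·44.1/75 ≈ 162.34.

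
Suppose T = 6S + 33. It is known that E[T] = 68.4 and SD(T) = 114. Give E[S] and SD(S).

From T = 6S + 33: E[T] = a·E[S] + b, so E[S] = (E[T] − b)/a = (68.4 − 33)/6 = 5.9.
SD(T) = |a|·SD(S), so SD(S) = 114/|6| = 19.

E[S] = 5.9, SD(S) = 19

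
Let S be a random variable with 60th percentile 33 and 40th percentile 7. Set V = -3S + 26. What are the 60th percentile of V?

Since a = -3 < 0 the transformation is decreasing, reversing order: the 60th percentile of V corresponds to the 40th percentile of S.
So P_{60}(V) = a·P_{40}(S) + b = (-3)·7 + 26 = 5.

60th percentile of V = 5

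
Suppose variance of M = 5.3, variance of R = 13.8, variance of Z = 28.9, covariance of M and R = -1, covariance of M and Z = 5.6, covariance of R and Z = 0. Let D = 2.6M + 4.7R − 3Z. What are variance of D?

variance of D = a²·variance of M + b²·variance of R + c²·variance of Z + 2ab·covariance of M and R + 2ac·covariance of M and Z + 2bc·covariance of R and Z, with a = 2.6, b = 4.7, c = -3.
= 35.828 + 304.842 + 260.1 + (-24.44) + (-87.36) + 0
= 488.97.

variance of D = 488.97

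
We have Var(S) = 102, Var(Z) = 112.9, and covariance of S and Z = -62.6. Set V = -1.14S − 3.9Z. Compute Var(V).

Var(V) = 1293.129

Var(V) = a²·Var(S) + b²·Var(Z) + 2ab·covariance of S and Z with a = -1.14, b = -3.9.
= (-1.14)²·102 + (-3.9)²·112.9 + 2·(-1.14)·(-3.9)·(-62.6)
= 132.5592 + 1717.209 + (-556.6392) = 1293.129.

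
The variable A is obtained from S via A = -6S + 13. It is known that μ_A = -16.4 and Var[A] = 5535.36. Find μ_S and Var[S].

From A = -6S + 13: μ_A = a·μ_S + b, so μ_S = (μ_A − b)/a = (-16.4 − 13)/(-6) = 4.9.
Var[A] = a²·Var[S], so Var[S] = 5535.36/(-6)² = 153.76.

μ_S = 4.9, Var[S] = 153.76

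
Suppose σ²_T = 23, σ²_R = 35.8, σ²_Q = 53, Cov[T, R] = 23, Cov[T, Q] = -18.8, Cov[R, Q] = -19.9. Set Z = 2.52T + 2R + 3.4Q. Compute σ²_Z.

σ²_Z = a²·σ²_T + b²·σ²_R + c²·σ²_Q + 2ab·Cov[T, R] + 2ac·Cov[T, Q] + 2bc·Cov[R, Q], with a = 2.52, b = 2, c = 3.4.
= 146.0592 + 143.2 + 612.68 + 231.84 + (-322.1568) + (-270.64)
= 540.9824.

σ²_Z = 540.9824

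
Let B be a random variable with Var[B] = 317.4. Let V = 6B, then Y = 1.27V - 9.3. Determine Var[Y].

Var[Y] = 18429.64056

Var[V] = 6²·317.4 = 11426.4.
Var[Y] = 1.27²·11426.4 = 18429.64056.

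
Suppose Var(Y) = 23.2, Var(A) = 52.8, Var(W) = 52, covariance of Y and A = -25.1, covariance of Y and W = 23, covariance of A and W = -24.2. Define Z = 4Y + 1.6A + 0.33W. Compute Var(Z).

Var(Z) = 225.9156

Var(Z) = a²·Var(Y) + b²·Var(A) + c²·Var(W) + 2ab·covariance of Y and A + 2ac·covariance of Y and W + 2bc·covariance of A and W, with a = 4, b = 1.6, c = 0.33.
= 371.2 + 135.168 + 5.6628 + (-321.28) + 60.72 + (-25.5552)
= 225.9156.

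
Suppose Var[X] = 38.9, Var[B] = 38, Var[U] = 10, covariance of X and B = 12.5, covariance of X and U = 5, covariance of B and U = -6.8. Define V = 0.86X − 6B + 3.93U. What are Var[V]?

Var[V] = a²·Var[X] + b²·Var[B] + c²·Var[U] + 2ab·covariance of X and B + 2ac·covariance of X and U + 2bc·covariance of B and U, with a = 0.86, b = -6, c = 3.93.
= 28.77044 + 1368 + 154.449 + (-129) + 33.798 + 320.688
= 1776.70544.

Var[V] = 1776.70544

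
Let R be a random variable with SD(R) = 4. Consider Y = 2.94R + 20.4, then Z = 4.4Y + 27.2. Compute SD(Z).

SD(Z) = 51.744

SD(Y) = |2.94|·4 = 11.76.
SD(Z) = |4.4|·11.76 = 51.744.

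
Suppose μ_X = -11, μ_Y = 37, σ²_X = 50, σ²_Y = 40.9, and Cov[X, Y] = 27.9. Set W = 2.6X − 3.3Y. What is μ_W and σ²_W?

μ_W = -150.7, σ²_W = 304.637

μ_W = 2.6·μ_X + (-3.3)·μ_Y = 2.6·(-11) + (-3.3)·37 = -150.7.
σ²_W = a²·σ²_X + b²·σ²_Y + 2ab·Cov[X, Y] with a = 2.6, b = -3.3.
= 2.6²·50 + (-3.3)²·40.9 + 2·2.6·(-3.3)·27.9
= 338 + 445.401 + (-478.764) = 304.637.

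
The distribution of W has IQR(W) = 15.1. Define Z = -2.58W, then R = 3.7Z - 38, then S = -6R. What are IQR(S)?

IQR(S) = 864.8676

IQR(Z) = |-2.58|·15.1 = 38.958.
IQR(R) = |3.7|·38.958 = 144.1446.
IQR(S) = |-6|·144.1446 = 864.8676.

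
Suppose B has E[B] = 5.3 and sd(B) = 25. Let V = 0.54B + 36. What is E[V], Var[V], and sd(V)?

E[V] = 38.862, Var[V] = 182.25, sd(V) = 13.5

V = 0.54B + 36 is linear with a = 0.54, b = 36.
E[V] = a·E[B] + b = 0.54·5.3 + 36 = 38.862.
Var[B] = 25² = 625.
Var[V] = a²·Var[B] = 0.54²·625 = 182.25 (the additive constant 36 does not affect variance).
sd(V) = |a|·sd(B) = |0.54|·25 = 13.5.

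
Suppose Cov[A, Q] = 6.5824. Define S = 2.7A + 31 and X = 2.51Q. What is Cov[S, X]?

Cov[S, X] = a·c·Cov[A, Q] = 2.7·2.51·6.5824 = 44.6089248. Additive constants drop out.

Cov[S, X] = 44.6089248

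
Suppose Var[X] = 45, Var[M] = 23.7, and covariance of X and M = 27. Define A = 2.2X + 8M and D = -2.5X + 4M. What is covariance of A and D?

covariance of A and D = 208.5

By bilinearity, covariance of A and D = ac·Var[X] + bd·Var[M] + (ad+bc)·covariance of X and M, with a=2.2, b=8, c=-2.5, d=4.
ac·Var[X] = 2.2·(-2.5)·45 = -247.5
bd·Var[M] = 8·4·23.7 = 758.4
(ad+bc)·covariance of X and M = (-11.2)·27 = -302.4
covariance of A and D = -247.5 + 758.4 + (-302.4) = 208.5.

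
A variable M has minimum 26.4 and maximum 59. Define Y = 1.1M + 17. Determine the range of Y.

Range(Y) = 35.86

Range of M = 59 − 26.4 = 32.6.
Range(Y) = |a|·Range(M) = |1.1|·32.6 = 35.86.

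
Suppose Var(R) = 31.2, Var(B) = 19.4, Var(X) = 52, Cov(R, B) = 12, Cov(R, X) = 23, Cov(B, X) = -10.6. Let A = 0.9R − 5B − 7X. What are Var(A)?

Var(A) = 1918.472

Var(A) = a²·Var(R) + b²·Var(B) + c²·Var(X) + 2ab·Cov(R, B) + 2ac·Cov(R, X) + 2bc·Cov(B, X), with a = 0.9, b = -5, c = -7.
= 25.272 + 485 + 2548 + (-108) + (-289.8) + (-742)
= 1918.472.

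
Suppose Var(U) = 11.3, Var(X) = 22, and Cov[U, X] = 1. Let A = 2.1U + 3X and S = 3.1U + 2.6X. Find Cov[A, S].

Cov[A, S] = 259.923

By bilinearity, Cov[A, S] = ac·Var(U) + bd·Var(X) + (ad+bc)·Cov[U, X], with a=2.1, b=3, c=3.1, d=2.6.
ac·Var(U) = 2.1·3.1·11.3 = 73.563
bd·Var(X) = 3·2.6·22 = 171.6
(ad+bc)·Cov[U, X] = (14.76)·1 = 14.76
Cov[A, S] = 73.563 + 171.6 + 14.76 = 259.923.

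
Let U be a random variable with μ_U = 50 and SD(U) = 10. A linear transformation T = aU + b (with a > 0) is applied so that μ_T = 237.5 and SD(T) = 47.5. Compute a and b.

a = 4.75, b = 0

SD(T) = a·SD(U) (a > 0), so a = 47.5/10 = 4.75.
μ_T = a·μ_U + b, so b = 237.5 − 4.75·50 = 0.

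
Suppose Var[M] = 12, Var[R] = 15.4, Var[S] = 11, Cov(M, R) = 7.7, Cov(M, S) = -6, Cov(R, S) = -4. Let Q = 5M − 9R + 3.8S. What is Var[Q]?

Var[Q] = a²·Var[M] + b²·Var[R] + c²·Var[S] + 2ab·Cov(M, R) + 2ac·Cov(M, S) + 2bc·Cov(R, S), with a = 5, b = -9, c = 3.8.
= 300 + 1247.4 + 158.84 + (-693) + (-228) + 273.6
= 1058.84.

Var[Q] = 1058.84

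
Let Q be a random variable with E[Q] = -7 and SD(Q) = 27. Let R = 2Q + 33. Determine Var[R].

R = 2Q + 33 is linear with a = 2, b = 33.
Var[Q] = 27² = 729.
Var[R] = a²·Var[Q] = 2²·729 = 2916 (the additive constant 33 does not affect variance).

Var[R] = 2916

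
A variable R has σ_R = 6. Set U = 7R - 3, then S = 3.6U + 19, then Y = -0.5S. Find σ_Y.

σ_Y = 75.6

σ_U = |7|·6 = 42.
σ_S = |3.6|·42 = 151.2.
σ_Y = |-0.5|·151.2 = 75.6.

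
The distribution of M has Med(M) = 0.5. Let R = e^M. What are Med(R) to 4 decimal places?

Med(R) = 1.6487

e^M is monotone on this domain, so Med(R) = exp(0.5) ≈ 1.6487.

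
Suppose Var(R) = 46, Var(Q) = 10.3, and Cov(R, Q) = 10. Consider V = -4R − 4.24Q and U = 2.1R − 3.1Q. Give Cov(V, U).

By bilinearity, Cov(V, U) = ac·Var(R) + bd·Var(Q) + (ad+bc)·Cov(R, Q), with a=-4, b=-4.24, c=2.1, d=-3.1.
ac·Var(R) = (-4)·2.1·46 = -386.4
bd·Var(Q) = (-4.24)·(-3.1)·10.3 = 135.3832
(ad+bc)·Cov(R, Q) = (3.496)·10 = 34.96
Cov(V, U) = -386.4 + 135.3832 + 34.96 = -216.0568.

Cov(V, U) = -216.0568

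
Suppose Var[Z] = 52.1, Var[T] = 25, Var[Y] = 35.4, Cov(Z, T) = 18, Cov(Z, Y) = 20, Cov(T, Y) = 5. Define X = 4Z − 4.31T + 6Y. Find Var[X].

Var[X] = 2653.1625

Var[X] = a²·Var[Z] + b²·Var[T] + c²·Var[Y] + 2ab·Cov(Z, T) + 2ac·Cov(Z, Y) + 2bc·Cov(T, Y), with a = 4, b = -4.31, c = 6.
= 833.6 + 464.4025 + 1274.4 + (-620.64) + 960 + (-258.6)
= 2653.1625.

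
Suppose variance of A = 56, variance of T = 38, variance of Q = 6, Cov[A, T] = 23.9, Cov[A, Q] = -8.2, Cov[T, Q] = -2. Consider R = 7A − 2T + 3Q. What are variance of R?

variance of R = a²·variance of A + b²·variance of T + c²·variance of Q + 2ab·Cov[A, T] + 2ac·Cov[A, Q] + 2bc·Cov[T, Q], with a = 7, b = -2, c = 3.
= 2744 + 152 + 54 + (-669.2) + (-344.4) + 24
= 1960.4.

variance of R = 1960.4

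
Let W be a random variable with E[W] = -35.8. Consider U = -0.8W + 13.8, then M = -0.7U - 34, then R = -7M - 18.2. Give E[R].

E[U] = (-0.8)·(-35.8) + 13.8 = 42.44.
E[M] = (-0.7)·42.44 + (-34) = -63.708.
E[R] = (-7)·(-63.708) + (-18.2) = 427.756.

E[R] = 427.756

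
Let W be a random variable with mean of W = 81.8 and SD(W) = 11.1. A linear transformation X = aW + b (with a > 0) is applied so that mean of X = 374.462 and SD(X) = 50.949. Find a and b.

SD(X) = a·SD(W) (a > 0), so a = 50.949/11.1 = 4.59.
mean of X = a·mean of W + b, so b = 374.462 − 4.59·81.8 = -1.

a = 4.59, b = -1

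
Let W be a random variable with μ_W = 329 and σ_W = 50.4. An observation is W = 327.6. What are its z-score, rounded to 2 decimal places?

z = -0.03

z = (W − μ_W) / σ_W = (327.6 − 329) / 50.4 ≈ -0.03.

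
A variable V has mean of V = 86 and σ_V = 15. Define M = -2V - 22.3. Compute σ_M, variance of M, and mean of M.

σ_M = 30, variance of M = 900, mean of M = -194.3

M = -2V - 22.3 is linear with a = -2, b = -22.3.
σ_M = |a|·σ_V = |-2|·15 = 30.
variance of V = 15² = 225.
variance of M = a²·variance of V = (-2)²·225 = 900 (the additive constant -22.3 does not affect variance).
mean of M = a·mean of V + b = (-2)·86 + (-22.3) = -194.3.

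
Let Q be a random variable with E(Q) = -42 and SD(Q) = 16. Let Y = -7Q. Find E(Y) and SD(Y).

Y = -7Q is linear with a = -7, b = 0.
E(Y) = a·E(Q) + b = (-7)·(-42) = 294.
SD(Y) = |a|·SD(Q) = |-7|·16 = 112.

E(Y) = 294, SD(Y) = 112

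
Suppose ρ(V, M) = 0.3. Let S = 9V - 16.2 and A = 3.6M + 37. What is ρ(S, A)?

Linear rescalings preserve correlation up to sign; here the slopes 9 and 3.6 have the same sign, so ρ(S, A) = ρ(V, M) = 0.3.

ρ(S, A) = 0.3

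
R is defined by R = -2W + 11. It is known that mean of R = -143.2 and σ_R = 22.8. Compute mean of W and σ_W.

From R = -2W + 11: mean of R = a·mean of W + b, so mean of W = (mean of R − b)/a = (-143.2 − 11)/(-2) = 77.1.
σ_R = |a|·σ_W, so σ_W = 22.8/|-2| = 11.4.

mean of W = 77.1, σ_W = 11.4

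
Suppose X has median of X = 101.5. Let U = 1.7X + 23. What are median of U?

median of U = 195.55

A linear map preserves order up to sign, so median of U = a·median of X + b = 1.7·101.5 + 23 = 195.55.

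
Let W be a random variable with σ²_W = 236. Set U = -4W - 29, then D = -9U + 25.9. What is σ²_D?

σ²_U = (-4)²·236 = 3776.
σ²_D = (-9)²·3776 = 305856.

σ²_D = 305856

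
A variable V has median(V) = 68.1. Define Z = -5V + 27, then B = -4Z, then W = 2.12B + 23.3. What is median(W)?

median(W) = 2681.78

median(Z) = (-5)·68.1 + 27 = -313.5.
median(B) = (-4)·(-313.5) = 1254.
median(W) = 2.12·1254 + 23.3 = 2681.78.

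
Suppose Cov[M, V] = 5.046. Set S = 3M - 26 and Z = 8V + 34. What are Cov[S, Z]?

Cov[S, Z] = a·c·Cov[M, V] = 3·8·5.046 = 121.104. Additive constants drop out.

Cov[S, Z] = 121.104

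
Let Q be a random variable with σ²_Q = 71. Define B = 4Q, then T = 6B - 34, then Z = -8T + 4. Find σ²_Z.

σ²_Z = 2617344

σ²_B = 4²·71 = 1136.
σ²_T = 6²·1136 = 40896.
σ²_Z = (-8)²·40896 = 2617344.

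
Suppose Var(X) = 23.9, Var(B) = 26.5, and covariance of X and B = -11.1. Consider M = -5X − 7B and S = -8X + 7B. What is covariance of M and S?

covariance of M and S = -575.6

By bilinearity, covariance of M and S = ac·Var(X) + bd·Var(B) + (ad+bc)·covariance of X and B, with a=-5, b=-7, c=-8, d=7.
ac·Var(X) = (-5)·(-8)·23.9 = 956
bd·Var(B) = (-7)·7·26.5 = -1298.5
(ad+bc)·covariance of X and B = (21)·(-11.1) = -233.1
covariance of M and S = 956 + (-1298.5) + (-233.1) = -575.6.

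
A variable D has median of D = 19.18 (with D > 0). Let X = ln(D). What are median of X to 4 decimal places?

ln(D) is monotone on this domain, so median of X = ln(19.18) ≈ 2.9539.

median of X = 2.9539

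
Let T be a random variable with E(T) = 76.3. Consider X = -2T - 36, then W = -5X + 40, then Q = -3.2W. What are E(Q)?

E(Q) = -3145.6

E(X) = (-2)·76.3 + (-36) = -188.6.
E(W) = (-5)·(-188.6) + 40 = 983.
E(Q) = (-3.2)·983 = -3145.6.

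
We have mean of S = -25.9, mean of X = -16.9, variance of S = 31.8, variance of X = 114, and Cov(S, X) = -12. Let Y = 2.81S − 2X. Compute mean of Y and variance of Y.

mean of Y = -38.979, variance of Y = 841.97598

mean of Y = 2.81·mean of S + (-2)·mean of X = 2.81·(-25.9) + (-2)·(-16.9) = -38.979.
variance of Y = a²·variance of S + b²·variance of X + 2ab·Cov(S, X) with a = 2.81, b = -2.
= 2.81²·31.8 + (-2)²·114 + 2·2.81·(-2)·(-12)
= 251.09598 + 456 + 134.88 = 841.97598.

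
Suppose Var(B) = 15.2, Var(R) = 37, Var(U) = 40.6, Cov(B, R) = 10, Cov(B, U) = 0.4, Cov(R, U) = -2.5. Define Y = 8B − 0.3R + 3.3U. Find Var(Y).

Var(Y) = a²·Var(B) + b²·Var(R) + c²·Var(U) + 2ab·Cov(B, R) + 2ac·Cov(B, U) + 2bc·Cov(R, U), with a = 8, b = -0.3, c = 3.3.
= 972.8 + 3.33 + 442.134 + (-48) + 21.12 + 4.95
= 1396.334.

Var(Y) = 1396.334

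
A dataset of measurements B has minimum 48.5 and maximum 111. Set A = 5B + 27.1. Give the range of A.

Range of B = 111 − 48.5 = 62.5.
Range(A) = |a|·Range(B) = |5|·62.5 = 312.5.

Range(A) = 312.5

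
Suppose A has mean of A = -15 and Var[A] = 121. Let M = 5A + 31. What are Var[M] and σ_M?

M = 5A + 31 is linear with a = 5, b = 31.
Var[M] = a²·Var[A] = 5²·121 = 3025 (the additive constant 31 does not affect variance).
σ_A = √121 = 11.
σ_M = |a|·σ_A = |5|·11 = 55.

Var[M] = 3025, σ_M = 55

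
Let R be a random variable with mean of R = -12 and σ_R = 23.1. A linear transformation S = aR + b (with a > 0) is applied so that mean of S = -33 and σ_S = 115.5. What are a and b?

a = 5, b = 27

σ_S = a·σ_R (a > 0), so a = 115.5/23.1 = 5.
mean of S = a·mean of R + b, so b = -33 − 5·(-12) = 27.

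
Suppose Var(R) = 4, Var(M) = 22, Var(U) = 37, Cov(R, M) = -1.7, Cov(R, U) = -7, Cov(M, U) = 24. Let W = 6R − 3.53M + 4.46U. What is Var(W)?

Var(W) = 95.7986

Var(W) = a²·Var(R) + b²·Var(M) + c²·Var(U) + 2ab·Cov(R, M) + 2ac·Cov(R, U) + 2bc·Cov(M, U), with a = 6, b = -3.53, c = 4.46.
= 144 + 274.1398 + 735.9892 + 72.012 + (-374.64) + (-755.7024)
= 95.7986.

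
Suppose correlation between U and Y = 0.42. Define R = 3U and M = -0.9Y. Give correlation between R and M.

Linear rescalings preserve |correlation|; the slopes 3 and -0.9 have opposite signs, so the correlation flips sign: correlation between R and M = −correlation between U and Y = -0.42.

correlation between R and M = -0.42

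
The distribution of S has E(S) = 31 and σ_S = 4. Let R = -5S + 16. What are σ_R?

σ_R = 20

R = -5S + 16 is linear with a = -5, b = 16.
σ_R = |a|·σ_S = |-5|·4 = 20.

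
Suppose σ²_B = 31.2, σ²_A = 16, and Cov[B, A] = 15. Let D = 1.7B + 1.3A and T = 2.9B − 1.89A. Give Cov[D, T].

Cov[D, T] = 122.859

By bilinearity, Cov[D, T] = ac·σ²_B + bd·σ²_A + (ad+bc)·Cov[B, A], with a=1.7, b=1.3, c=2.9, d=-1.89.
ac·σ²_B = 1.7·2.9·31.2 = 153.816
bd·σ²_A = 1.3·(-1.89)·16 = -39.312
(ad+bc)·Cov[B, A] = (0.557)·15 = 8.355
Cov[D, T] = 153.816 + (-39.312) + 8.355 = 122.859.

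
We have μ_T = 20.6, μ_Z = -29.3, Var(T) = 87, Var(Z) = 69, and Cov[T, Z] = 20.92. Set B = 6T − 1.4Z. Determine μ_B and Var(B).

μ_B = 6·μ_T + (-1.4)·μ_Z = 6·20.6 + (-1.4)·(-29.3) = 164.62.
Var(B) = a²·Var(T) + b²·Var(Z) + 2ab·Cov[T, Z] with a = 6, b = -1.4.
= 6²·87 + (-1.4)²·69 + 2·6·(-1.4)·20.92
= 3132 + 135.24 + (-351.456) = 2915.784.

μ_B = 164.62, Var(B) = 2915.784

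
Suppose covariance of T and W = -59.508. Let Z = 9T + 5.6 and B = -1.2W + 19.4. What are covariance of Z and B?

covariance of Z and B = 642.6864

covariance of Z and B = a·c·covariance of T and W = 9·(-1.2)·(-59.508) = 642.6864. Additive constants drop out.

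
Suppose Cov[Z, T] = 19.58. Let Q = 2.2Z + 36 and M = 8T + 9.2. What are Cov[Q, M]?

Cov[Q, M] = a·c·Cov[Z, T] = 2.2·8·19.58 = 344.608. Additive constants drop out.

Cov[Q, M] = 344.608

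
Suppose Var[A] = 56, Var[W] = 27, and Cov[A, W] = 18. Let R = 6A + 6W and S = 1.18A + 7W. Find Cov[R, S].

Cov[R, S] = 2413.92

By bilinearity, Cov[R, S] = ac·Var[A] + bd·Var[W] + (ad+bc)·Cov[A, W], with a=6, b=6, c=1.18, d=7.
ac·Var[A] = 6·1.18·56 = 396.48
bd·Var[W] = 6·7·27 = 1134
(ad+bc)·Cov[A, W] = (49.08)·18 = 883.44
Cov[R, S] = 396.48 + 1134 + 883.44 = 2413.92.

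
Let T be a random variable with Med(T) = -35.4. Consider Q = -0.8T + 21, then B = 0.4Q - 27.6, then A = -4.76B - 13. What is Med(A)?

Med(A) = 24.47072

Med(Q) = (-0.8)·(-35.4) + 21 = 49.32.
Med(B) = 0.4·49.32 + (-27.6) = -7.872.
Med(A) = (-4.76)·(-7.872) + (-13) = 24.47072.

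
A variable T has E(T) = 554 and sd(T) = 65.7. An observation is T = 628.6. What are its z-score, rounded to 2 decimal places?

z = (T − E(T)) / sd(T) = (628.6 − 554) / 65.7 ≈ 1.14.

z = 1.14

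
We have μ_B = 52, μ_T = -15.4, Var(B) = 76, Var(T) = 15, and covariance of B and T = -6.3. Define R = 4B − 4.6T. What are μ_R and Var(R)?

μ_R = 278.84, Var(R) = 1765.24

μ_R = 4·μ_B + (-4.6)·μ_T = 4·52 + (-4.6)·(-15.4) = 278.84.
Var(R) = a²·Var(B) + b²·Var(T) + 2ab·covariance of B and T with a = 4, b = -4.6.
= 4²·76 + (-4.6)²·15 + 2·4·(-4.6)·(-6.3)
= 1216 + 317.4 + 231.84 = 1765.24.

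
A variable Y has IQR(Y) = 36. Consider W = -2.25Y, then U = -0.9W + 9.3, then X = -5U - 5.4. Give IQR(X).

IQR(W) = |-2.25|·36 = 81.
IQR(U) = |-0.9|·81 = 72.9.
IQR(X) = |-5|·72.9 = 364.5.

IQR(X) = 364.5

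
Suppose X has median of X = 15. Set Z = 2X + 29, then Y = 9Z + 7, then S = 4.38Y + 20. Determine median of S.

median of S = 2376.44

median of Z = 2·15 + 29 = 59.
median of Y = 9·59 + 7 = 538.
median of S = 4.38·538 + 20 = 2376.44.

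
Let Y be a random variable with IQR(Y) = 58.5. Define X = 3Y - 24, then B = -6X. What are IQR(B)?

IQR(X) = |3|·58.5 = 175.5.
IQR(B) = |-6|·175.5 = 1053.

IQR(B) = 1053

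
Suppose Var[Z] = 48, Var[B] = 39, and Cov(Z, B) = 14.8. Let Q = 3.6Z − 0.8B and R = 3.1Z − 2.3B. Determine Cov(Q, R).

By bilinearity, Cov(Q, R) = ac·Var[Z] + bd·Var[B] + (ad+bc)·Cov(Z, B), with a=3.6, b=-0.8, c=3.1, d=-2.3.
ac·Var[Z] = 3.6·3.1·48 = 535.68
bd·Var[B] = (-0.8)·(-2.3)·39 = 71.76
(ad+bc)·Cov(Z, B) = (-10.76)·14.8 = -159.248
Cov(Q, R) = 535.68 + 71.76 + (-159.248) = 448.192.

Cov(Q, R) = 448.192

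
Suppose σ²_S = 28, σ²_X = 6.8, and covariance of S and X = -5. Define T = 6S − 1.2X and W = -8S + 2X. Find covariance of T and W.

covariance of T and W = -1468.32

By bilinearity, covariance of T and W = ac·σ²_S + bd·σ²_X + (ad+bc)·covariance of S and X, with a=6, b=-1.2, c=-8, d=2.
ac·σ²_S = 6·(-8)·28 = -1344
bd·σ²_X = (-1.2)·2·6.8 = -16.32
(ad+bc)·covariance of S and X = (21.6)·(-5) = -108
covariance of T and W = -1344 + (-16.32) + (-108) = -1468.32.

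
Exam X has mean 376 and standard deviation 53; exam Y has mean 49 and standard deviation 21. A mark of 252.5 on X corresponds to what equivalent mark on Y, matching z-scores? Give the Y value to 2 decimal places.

z = (252.5 − 376)/53 ≈ -2.3302.
Y = 49 + z·21 = 49 + (252.5 − 376)·21/53 ≈ 0.07.

Y = 0.07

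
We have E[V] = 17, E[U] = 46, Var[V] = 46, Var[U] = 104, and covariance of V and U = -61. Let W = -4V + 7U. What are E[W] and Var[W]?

E[W] = (-4)·E[V] + 7·E[U] = (-4)·17 + 7·46 = 254.
Var[W] = a²·Var[V] + b²·Var[U] + 2ab·covariance of V and U with a = -4, b = 7.
= (-4)²·46 + 7²·104 + 2·(-4)·7·(-61)
= 736 + 5096 + 3416 = 9248.

E[W] = 254, Var[W] = 9248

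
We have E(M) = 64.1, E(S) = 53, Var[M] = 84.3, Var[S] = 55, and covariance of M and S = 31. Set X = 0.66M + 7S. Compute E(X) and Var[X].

E(X) = 0.66·E(M) + 7·E(S) = 0.66·64.1 + 7·53 = 413.306.
Var[X] = a²·Var[M] + b²·Var[S] + 2ab·covariance of M and S with a = 0.66, b = 7.
= 0.66²·84.3 + 7²·55 + 2·0.66·7·31
= 36.72108 + 2695 + 286.44 = 3018.16108.

E(X) = 413.306, Var[X] = 3018.16108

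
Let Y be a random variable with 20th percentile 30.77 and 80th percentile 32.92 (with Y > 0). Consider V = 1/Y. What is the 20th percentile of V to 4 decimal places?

1/Y is decreasing on Y > 0, so percentile order reverses: P_{20}(V) uses P_{80}(Y) = 32.92.
P_{20}(V) = 1/32.92 ≈ 0.0304.

20th percentile of V = 0.0304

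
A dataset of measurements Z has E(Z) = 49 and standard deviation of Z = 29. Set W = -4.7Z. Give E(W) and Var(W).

E(W) = -230.3, Var(W) = 18577.69

W = -4.7Z is linear with a = -4.7, b = 0.
E(W) = a·E(Z) + b = (-4.7)·49 = -230.3.
Var(Z) = 29² = 841.
Var(W) = a²·Var(Z) = (-4.7)²·841 = 18577.69.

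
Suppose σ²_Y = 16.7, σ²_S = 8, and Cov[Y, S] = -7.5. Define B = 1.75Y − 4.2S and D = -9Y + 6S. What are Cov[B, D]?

By bilinearity, Cov[B, D] = ac·σ²_Y + bd·σ²_S + (ad+bc)·Cov[Y, S], with a=1.75, b=-4.2, c=-9, d=6.
ac·σ²_Y = 1.75·(-9)·16.7 = -263.025
bd·σ²_S = (-4.2)·6·8 = -201.6
(ad+bc)·Cov[Y, S] = (48.3)·(-7.5) = -362.25
Cov[B, D] = -263.025 + (-201.6) + (-362.25) = -826.875.

Cov[B, D] = -826.875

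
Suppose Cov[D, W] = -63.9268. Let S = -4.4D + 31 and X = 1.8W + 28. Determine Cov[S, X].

Cov[S, X] = a·c·Cov[D, W] = (-4.4)·1.8·(-63.9268) = 506.300256. Additive constants drop out.

Cov[S, X] = 506.300256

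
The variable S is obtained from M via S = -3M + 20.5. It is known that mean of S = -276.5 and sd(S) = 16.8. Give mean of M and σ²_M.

mean of M = 99, σ²_M = 31.36

From S = -3M + 20.5: mean of S = a·mean of M + b, so mean of M = (mean of S − b)/a = (-276.5 − 20.5)/(-3) = 99.
σ²_S = 16.8² = 282.24.
σ²_S = a²·σ²_M, so σ²_M = 282.24/(-3)² = 31.36.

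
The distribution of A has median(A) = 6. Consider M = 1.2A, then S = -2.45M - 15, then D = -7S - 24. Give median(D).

median(M) = 1.2·6 = 7.2.
median(S) = (-2.45)·7.2 + (-15) = -32.64.
median(D) = (-7)·(-32.64) + (-24) = 204.48.

median(D) = 204.48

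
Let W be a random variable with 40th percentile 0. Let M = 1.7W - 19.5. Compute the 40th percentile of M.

40th percentile of M = -19.5

Since a = 1.7 > 0 the transformation is increasing, so the 40th percentile of M = a·(P_{40} of W) + b = 1.7·0 + (-19.5) = -19.5.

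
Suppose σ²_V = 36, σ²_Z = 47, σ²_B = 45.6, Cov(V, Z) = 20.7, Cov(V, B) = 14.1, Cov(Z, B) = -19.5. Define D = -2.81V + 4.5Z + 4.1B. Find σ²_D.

σ²_D = a²·σ²_V + b²·σ²_Z + c²·σ²_B + 2ab·Cov(V, Z) + 2ac·Cov(V, B) + 2bc·Cov(Z, B), with a = -2.81, b = 4.5, c = 4.1.
= 284.2596 + 951.75 + 766.536 + (-523.503) + (-324.8922) + (-719.55)
= 434.6004.

σ²_D = 434.6004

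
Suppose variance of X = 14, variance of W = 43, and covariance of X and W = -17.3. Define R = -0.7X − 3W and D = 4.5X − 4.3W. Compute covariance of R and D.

covariance of R and D = 692.077

By bilinearity, covariance of R and D = ac·variance of X + bd·variance of W + (ad+bc)·covariance of X and W, with a=-0.7, b=-3, c=4.5, d=-4.3.
ac·variance of X = (-0.7)·4.5·14 = -44.1
bd·variance of W = (-3)·(-4.3)·43 = 554.7
(ad+bc)·covariance of X and W = (-10.49)·(-17.3) = 181.477
covariance of R and D = -44.1 + 554.7 + 181.477 = 692.077.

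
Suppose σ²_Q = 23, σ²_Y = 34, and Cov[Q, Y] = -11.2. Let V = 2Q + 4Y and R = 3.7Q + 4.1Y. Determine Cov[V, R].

Cov[V, R] = 470.2

By bilinearity, Cov[V, R] = ac·σ²_Q + bd·σ²_Y + (ad+bc)·Cov[Q, Y], with a=2, b=4, c=3.7, d=4.1.
ac·σ²_Q = 2·3.7·23 = 170.2
bd·σ²_Y = 4·4.1·34 = 557.6
(ad+bc)·Cov[Q, Y] = (23)·(-11.2) = -257.6
Cov[V, R] = 170.2 + 557.6 + (-257.6) = 470.2.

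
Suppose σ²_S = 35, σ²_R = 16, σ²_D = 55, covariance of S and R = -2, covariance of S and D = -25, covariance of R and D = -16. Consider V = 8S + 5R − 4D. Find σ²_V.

σ²_V = 5600

σ²_V = a²·σ²_S + b²·σ²_R + c²·σ²_D + 2ab·covariance of S and R + 2ac·covariance of S and D + 2bc·covariance of R and D, with a = 8, b = 5, c = -4.
= 2240 + 400 + 880 + (-160) + 1600 + 640
= 5600.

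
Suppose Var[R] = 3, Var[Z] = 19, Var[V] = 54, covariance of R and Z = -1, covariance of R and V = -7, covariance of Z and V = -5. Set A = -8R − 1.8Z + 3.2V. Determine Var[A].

Var[A] = a²·Var[R] + b²·Var[Z] + c²·Var[V] + 2ab·covariance of R and Z + 2ac·covariance of R and V + 2bc·covariance of Z and V, with a = -8, b = -1.8, c = 3.2.
= 192 + 61.56 + 552.96 + (-28.8) + 358.4 + 57.6
= 1193.72.

Var[A] = 1193.72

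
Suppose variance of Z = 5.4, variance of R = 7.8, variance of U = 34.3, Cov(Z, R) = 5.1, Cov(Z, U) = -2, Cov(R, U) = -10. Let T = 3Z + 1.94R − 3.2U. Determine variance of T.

variance of T = 651.11208

variance of T = a²·variance of Z + b²·variance of R + c²·variance of U + 2ab·Cov(Z, R) + 2ac·Cov(Z, U) + 2bc·Cov(R, U), with a = 3, b = 1.94, c = -3.2.
= 48.6 + 29.35608 + 351.232 + 59.364 + 38.4 + 124.16
= 651.11208.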